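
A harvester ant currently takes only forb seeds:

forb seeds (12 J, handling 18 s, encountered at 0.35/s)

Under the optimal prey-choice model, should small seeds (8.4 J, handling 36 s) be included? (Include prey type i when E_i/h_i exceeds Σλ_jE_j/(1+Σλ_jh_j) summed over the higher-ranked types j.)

Current rate: (0.35×12)/(1 + 0.35×18) = 0.5753 J/s.
small seeds: E/h = 8.4/36 = 0.2333 J/s.
Since 0.2333 < R, time spent handling small seeds is better spent searching.

No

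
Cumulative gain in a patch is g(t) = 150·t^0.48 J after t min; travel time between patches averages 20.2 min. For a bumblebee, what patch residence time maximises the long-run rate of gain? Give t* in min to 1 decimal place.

18.6 min

By the marginal value theorem, leave when the instantaneous gain rate g'(t) equals the habitat-wide average g(t)/(T + t).
g'(t) = 0.48·150·t^-0.52. Setting 0.48·150·t^-0.52 = 150·t^0.48/(20.2+t) gives 0.48(20.2+t) = t, so 0.52·t = 0.48×20.2.
t* = 0.48×20.2/0.52 = 18.65 min.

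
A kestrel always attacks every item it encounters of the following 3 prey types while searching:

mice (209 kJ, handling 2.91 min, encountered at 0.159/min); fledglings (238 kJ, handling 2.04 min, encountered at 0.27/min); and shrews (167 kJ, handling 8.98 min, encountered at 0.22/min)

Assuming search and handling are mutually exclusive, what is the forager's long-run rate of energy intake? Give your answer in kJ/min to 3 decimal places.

R = (0.159×209 + 0.27×238 + 0.22×167) / (1 + 0.159×2.91 + 0.27×2.04 + 0.22×8.98) = 134.2/3.989 = 33.65 kJ/min.

33.650 kJ/min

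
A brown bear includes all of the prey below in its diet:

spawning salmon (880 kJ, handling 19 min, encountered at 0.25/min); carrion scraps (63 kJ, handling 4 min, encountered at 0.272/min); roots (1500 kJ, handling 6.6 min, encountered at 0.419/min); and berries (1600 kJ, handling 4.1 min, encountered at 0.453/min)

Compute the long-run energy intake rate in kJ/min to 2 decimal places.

138.77 kJ/min

R = (0.25×880 + 0.272×63 + 0.419×1500 + 0.453×1600) / (1 + 0.25×19 + 0.272×4 + 0.419×6.6 + 0.453×4.1) = 1590/11.46 = 138.8 kJ/min.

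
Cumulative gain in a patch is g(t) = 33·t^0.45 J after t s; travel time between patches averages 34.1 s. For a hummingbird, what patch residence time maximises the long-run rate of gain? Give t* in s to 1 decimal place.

27.9 s

By the marginal value theorem, leave when the instantaneous gain rate g'(t) equals the habitat-wide average g(t)/(T + t).
g'(t) = 0.45·33·t^-0.55. Setting 0.45·33·t^-0.55 = 33·t^0.45/(34.1+t) gives 0.45(34.1+t) = t, so 0.55·t = 0.45×34.1.
t* = 0.45×34.1/0.55 = 27.9 s.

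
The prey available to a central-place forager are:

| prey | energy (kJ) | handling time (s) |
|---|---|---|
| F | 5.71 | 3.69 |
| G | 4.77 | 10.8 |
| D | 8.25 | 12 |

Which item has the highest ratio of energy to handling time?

F

In descending order of E/h:
F: 5.71/3.69 = 1.55 kJ/s
D: 8.25/12 = 0.688 kJ/s
G: 4.77/10.8 = 0.442 kJ/s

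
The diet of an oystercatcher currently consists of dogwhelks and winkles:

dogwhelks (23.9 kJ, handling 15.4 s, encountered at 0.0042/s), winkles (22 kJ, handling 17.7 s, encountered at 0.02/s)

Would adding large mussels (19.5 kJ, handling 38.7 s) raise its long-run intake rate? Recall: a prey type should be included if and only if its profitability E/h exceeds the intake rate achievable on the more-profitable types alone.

On dogwhelks and winkles alone, R = ΣλE/(1+Σλh) = 0.5404/1.419 = 0.3809 kJ/s.
large mussels: E/h = 19.5/38.7 = 0.5039 kJ/s.
0.5039 > 0.3809, so adding large mussels raises the average — include it.

Yes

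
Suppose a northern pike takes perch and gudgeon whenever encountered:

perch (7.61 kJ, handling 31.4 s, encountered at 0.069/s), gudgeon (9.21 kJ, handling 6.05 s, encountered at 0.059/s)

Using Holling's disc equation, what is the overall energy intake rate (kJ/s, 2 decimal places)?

0.30 kJ/s

R = Σλ_iE_i / (1 + Σλ_ih_i)
Numerator: 0.069×7.61 + 0.059×9.21 = 1.068
Denominator: 1 + 0.069×31.4 + 0.059×6.05 = 3.524
R = 1.068/3.524 = 0.3032 kJ/s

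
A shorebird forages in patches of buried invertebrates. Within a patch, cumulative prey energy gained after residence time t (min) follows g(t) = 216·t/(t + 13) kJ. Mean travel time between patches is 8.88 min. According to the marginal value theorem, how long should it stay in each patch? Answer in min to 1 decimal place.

Optimal t* satisfies g'(t*) = g(t*)/(T + t*).
g'(t) = 216·13/(t + 13)². Setting 216·13/(t+13)² = 216t/[(t+13)(8.88+t)] gives 13(8.88+t) = t(t+13), so t² = 13×8.88 = 115.4.
t* = √115.4 = 10.74 min.

10.7 min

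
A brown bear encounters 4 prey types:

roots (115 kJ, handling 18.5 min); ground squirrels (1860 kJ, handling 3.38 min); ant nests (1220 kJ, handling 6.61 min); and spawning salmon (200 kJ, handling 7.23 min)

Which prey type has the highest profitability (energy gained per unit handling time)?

ground squirrels

In descending order of E/h:
ground squirrels: 1860/3.38 = 550 kJ/min
ant nests: 1220/6.61 = 185 kJ/min
spawning salmon: 200/7.23 = 27.7 kJ/min
roots: 115/18.5 = 6.22 kJ/min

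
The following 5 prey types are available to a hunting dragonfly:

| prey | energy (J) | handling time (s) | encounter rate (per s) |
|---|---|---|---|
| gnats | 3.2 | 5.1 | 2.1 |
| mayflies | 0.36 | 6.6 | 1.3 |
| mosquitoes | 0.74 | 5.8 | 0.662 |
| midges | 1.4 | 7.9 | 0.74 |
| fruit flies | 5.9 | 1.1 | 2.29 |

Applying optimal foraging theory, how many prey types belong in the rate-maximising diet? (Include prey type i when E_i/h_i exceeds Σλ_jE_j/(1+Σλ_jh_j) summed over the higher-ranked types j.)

1

Rank by E/h (J/s): fruit flies 5.36, gnats 0.627, midges 0.177, mosquitoes 0.128, mayflies 0.0545. Include each in turn until the next type's E/h falls below the running intake rate.
Rate on top 1: 3.839. gnats: 0.627 < 3.839 → exclude; stop.
Optimal diet: fruit flies — 1 of 5 types.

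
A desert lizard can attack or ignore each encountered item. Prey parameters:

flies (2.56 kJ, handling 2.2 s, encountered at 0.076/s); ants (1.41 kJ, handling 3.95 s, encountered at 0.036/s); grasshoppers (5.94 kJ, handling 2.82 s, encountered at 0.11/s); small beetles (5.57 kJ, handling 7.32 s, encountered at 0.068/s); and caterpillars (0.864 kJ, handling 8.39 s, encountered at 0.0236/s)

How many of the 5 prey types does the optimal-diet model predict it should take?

E/h in descending order: grasshoppers 2.11, flies 1.16, small beetles 0.761, ants 0.357, caterpillars 0.103 kJ/s. The optimal diet is the largest prefix of this list for which every included type satisfies E_i/h_i > R on the types above it.
Rate on top 1: 0.4987. flies: 1.16 > 0.4987 → include.
Rate on top 2: 0.574. small beetles: 0.761 > 0.574 → include.
Rate on top 3: 0.6211. ants: 0.357 < 0.6211 → exclude; stop.
Optimal diet: grasshoppers, flies, small beetles — 3 of 5 types.

3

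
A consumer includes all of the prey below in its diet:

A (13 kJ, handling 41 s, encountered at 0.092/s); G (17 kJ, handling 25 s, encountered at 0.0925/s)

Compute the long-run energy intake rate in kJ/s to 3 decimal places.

0.391 kJ/s

R = Σλ_iE_i / (1 + Σλ_ih_i)
Numerator: 0.092×13 + 0.0925×17 = 2.768
Denominator: 1 + 0.092×41 + 0.0925×25 = 7.085
R = 2.768/7.085 = 0.3908 kJ/s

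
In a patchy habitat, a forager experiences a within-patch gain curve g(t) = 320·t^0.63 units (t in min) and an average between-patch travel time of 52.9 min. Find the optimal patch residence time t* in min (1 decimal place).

90.1 min

By the marginal value theorem, leave when the instantaneous gain rate g'(t) equals the habitat-wide average g(t)/(T + t).
g'(t) = 0.63·320·t^-0.37. Setting 0.63·320·t^-0.37 = 320·t^0.63/(52.9+t) gives 0.63(52.9+t) = t, so 0.37·t = 0.63×52.9.
t* = 0.63×52.9/0.37 = 90.07 min.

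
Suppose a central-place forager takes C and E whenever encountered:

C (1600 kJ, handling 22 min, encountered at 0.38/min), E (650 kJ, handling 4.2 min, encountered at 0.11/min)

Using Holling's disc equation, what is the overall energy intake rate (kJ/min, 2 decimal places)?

69.18 kJ/min

R = Σλ_iE_i / (1 + Σλ_ih_i)
Numerator: 0.38×1600 + 0.11×650 = 679.5
Denominator: 1 + 0.38×22 + 0.11×4.2 = 9.822
R = 679.5/9.822 = 69.18 kJ/min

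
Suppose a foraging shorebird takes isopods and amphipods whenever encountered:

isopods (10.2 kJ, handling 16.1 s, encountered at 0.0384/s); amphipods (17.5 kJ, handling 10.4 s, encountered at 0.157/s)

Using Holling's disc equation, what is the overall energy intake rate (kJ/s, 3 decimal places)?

0.966 kJ/s

Energy encountered per unit search time: 0.0384×10.2 + 0.157×17.5 = 3.139 kJ/s.
Handling time per unit search time: 0.0384×16.1 + 0.157×10.4 = 2.251.
Rate = 3.139/(1 + 2.251) = 0.9656 kJ/s.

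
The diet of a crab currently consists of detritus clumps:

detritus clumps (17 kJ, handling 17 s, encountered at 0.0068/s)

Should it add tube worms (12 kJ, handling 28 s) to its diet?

Current rate: (0.0068×17)/(1 + 0.0068×17) = 0.1036 kJ/s.
Profitability of tube worms: 12/28 = 0.4286 kJ/s.
Since 0.4286 > R, including tube worms increases the long-run rate.

Yes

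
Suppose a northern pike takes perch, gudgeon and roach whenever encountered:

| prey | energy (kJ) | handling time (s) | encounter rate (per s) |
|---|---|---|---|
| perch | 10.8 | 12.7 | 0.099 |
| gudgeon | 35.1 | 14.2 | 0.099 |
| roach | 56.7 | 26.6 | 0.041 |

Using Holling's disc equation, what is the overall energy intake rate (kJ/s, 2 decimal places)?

1.44 kJ/s

Energy encountered per unit search time: 0.099×10.8 + 0.099×35.1 + 0.041×56.7 = 6.869 kJ/s.
Handling time per unit search time: 0.099×12.7 + 0.099×14.2 + 0.041×26.6 = 3.754.
Rate = 6.869/(1 + 3.754) = 1.445 kJ/s.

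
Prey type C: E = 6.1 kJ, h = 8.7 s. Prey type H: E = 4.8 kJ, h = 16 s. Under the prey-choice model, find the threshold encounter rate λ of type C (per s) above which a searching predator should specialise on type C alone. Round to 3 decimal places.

The zero-one rule: include type H iff E₂/h₂ > λE₁/(1+λh₁). Equality gives the switch point.
λE₁h₂ = E₂ + λE₂h₁ ⇒ λ = E₂/(E₁h₂ − E₂h₁) = 4.8/(97.6 − 41.76) = 0.08596 per s.

0.086 per s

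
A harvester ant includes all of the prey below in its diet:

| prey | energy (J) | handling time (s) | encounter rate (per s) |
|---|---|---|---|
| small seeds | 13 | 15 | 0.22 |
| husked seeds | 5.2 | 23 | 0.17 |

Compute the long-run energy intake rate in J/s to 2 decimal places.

R = (0.22×13 + 0.17×5.2) / (1 + 0.22×15 + 0.17×23) = 3.744/8.21 = 0.456 J/s.

0.46 J/s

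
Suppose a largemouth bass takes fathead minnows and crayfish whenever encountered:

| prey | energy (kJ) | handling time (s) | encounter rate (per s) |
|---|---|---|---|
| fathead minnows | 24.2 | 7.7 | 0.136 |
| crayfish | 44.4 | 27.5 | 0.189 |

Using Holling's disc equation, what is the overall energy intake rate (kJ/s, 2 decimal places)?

1.61 kJ/s

R = (0.136×24.2 + 0.189×44.4) / (1 + 0.136×7.7 + 0.189×27.5) = 11.68/7.245 = 1.613 kJ/s.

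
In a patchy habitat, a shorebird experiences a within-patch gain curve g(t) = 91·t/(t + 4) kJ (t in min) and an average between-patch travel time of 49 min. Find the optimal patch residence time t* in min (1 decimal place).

14.0 min

By the marginal value theorem, leave when the instantaneous gain rate g'(t) equals the habitat-wide average g(t)/(T + t).
g'(t) = 91·4/(t + 4)². Setting 91·4/(t+4)² = 91t/[(t+4)(49+t)] gives 4(49+t) = t(t+4), so t² = 4×49 = 196.
t* = √196 = 14 min.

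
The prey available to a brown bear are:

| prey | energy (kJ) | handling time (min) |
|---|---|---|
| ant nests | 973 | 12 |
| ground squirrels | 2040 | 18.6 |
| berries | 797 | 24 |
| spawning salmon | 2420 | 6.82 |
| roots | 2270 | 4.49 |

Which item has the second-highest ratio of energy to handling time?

spawning salmon

In descending order of E/h:
roots: 2270/4.49 = 506 kJ/min
spawning salmon: 2420/6.82 = 355 kJ/min
ground squirrels: 2040/18.6 = 110 kJ/min
ant nests: 973/12 = 81.1 kJ/min
berries: 797/24 = 33.2 kJ/min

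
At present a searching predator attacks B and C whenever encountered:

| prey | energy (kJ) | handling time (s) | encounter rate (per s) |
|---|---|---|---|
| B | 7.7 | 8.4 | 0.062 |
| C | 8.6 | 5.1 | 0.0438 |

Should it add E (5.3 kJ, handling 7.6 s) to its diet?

Yes

Current rate: (0.062×7.7 + 0.0438×8.6)/(1 + 0.062×8.4 + 0.0438×5.1) = 0.4897 kJ/s.
E: E/h = 5.3/7.6 = 0.6974 kJ/s.
Since 0.6974 > R, including E increases the long-run rate.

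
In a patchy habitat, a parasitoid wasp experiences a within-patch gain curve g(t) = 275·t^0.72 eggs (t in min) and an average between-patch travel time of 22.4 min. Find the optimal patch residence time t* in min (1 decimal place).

57.6 min

By the marginal value theorem, leave when the instantaneous gain rate g'(t) equals the habitat-wide average g(t)/(T + t).
g'(t) = 0.72·275·t^-0.28. Setting 0.72·275·t^-0.28 = 275·t^0.72/(22.4+t) gives 0.72(22.4+t) = t, so 0.28·t = 0.72×22.4.
t* = 0.72×22.4/0.28 = 57.6 min.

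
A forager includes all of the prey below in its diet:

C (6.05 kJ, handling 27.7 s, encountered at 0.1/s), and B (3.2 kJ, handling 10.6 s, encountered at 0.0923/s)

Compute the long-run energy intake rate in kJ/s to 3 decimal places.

0.190 kJ/s

R = (0.1×6.05 + 0.0923×3.2) / (1 + 0.1×27.7 + 0.0923×10.6) = 0.9004/4.748 = 0.1896 kJ/s.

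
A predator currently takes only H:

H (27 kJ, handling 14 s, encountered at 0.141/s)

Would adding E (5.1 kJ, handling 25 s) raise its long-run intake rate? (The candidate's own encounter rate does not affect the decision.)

Current rate: (0.141×27)/(1 + 0.141×14) = 1.28 kJ/s.
E: E/h = 5.1/25 = 0.204 kJ/s.
Since 0.204 < R, time spent handling E is better spent searching.

No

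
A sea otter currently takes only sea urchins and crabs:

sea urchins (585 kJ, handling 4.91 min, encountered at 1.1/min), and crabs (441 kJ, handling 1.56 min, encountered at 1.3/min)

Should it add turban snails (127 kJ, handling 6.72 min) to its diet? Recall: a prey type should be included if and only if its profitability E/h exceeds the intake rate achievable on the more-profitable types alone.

On sea urchins and crabs alone, R = ΣλE/(1+Σλh) = 1217/8.429 = 144.4 kJ/min.
turban snails: E/h = 127/6.72 = 18.9 kJ/min.
Since 18.9 < R, time spent handling turban snails is better spent searching.

No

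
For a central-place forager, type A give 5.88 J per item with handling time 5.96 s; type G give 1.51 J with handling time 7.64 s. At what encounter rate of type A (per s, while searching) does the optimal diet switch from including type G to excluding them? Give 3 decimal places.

The zero-one rule: include type G iff E₂/h₂ > λE₁/(1+λh₁). Equality gives the switch point.
λE₁h₂ = E₂ + λE₂h₁ ⇒ λ = E₂/(E₁h₂ − E₂h₁) = 1.51/(44.92 − 9) = 0.04203 per s.

0.042 per s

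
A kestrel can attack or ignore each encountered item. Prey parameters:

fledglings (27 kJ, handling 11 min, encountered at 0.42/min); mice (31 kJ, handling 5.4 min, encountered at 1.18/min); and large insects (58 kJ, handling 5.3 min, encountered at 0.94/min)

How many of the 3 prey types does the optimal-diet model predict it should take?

1

Profitabilities (E/h, kJ/min): large insects 10.9, mice 5.74, fledglings 2.45. Add prey in this order while the next type's profitability exceeds the intake rate on those already taken.
Rate on top 1: 9.114. mice: 5.74 < 9.114 → exclude; stop.
Optimal diet: large insects — 1 of 3 types.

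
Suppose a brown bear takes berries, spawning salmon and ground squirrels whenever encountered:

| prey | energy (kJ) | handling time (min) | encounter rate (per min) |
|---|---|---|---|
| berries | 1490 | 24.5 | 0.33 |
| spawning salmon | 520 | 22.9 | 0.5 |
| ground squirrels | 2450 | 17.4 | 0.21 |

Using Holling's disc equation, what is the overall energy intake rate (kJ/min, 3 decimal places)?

52.346 kJ/min

R = Σλ_iE_i / (1 + Σλ_ih_i)
Numerator: 0.33×1490 + 0.5×520 + 0.21×2450 = 1266
Denominator: 1 + 0.33×24.5 + 0.5×22.9 + 0.21×17.4 = 24.19
R = 1266/24.19 = 52.35 kJ/min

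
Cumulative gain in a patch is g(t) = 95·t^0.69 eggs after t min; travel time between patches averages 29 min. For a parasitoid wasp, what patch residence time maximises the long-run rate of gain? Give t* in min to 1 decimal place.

64.5 min

By the marginal value theorem, leave when the instantaneous gain rate g'(t) equals the habitat-wide average g(t)/(T + t).
g'(t) = 0.69·95·t^-0.31. Setting 0.69·95·t^-0.31 = 95·t^0.69/(29+t) gives 0.69(29+t) = t, so 0.31·t = 0.69×29.
t* = 0.69×29/0.31 = 64.55 min.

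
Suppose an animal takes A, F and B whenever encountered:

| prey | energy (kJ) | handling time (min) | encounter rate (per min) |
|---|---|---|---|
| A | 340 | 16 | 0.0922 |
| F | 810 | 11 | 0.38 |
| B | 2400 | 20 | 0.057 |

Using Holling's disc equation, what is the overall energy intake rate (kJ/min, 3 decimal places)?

61.057 kJ/min

R = (0.0922×340 + 0.38×810 + 0.057×2400) / (1 + 0.0922×16 + 0.38×11 + 0.057×20) = 475.9/7.795 = 61.06 kJ/min.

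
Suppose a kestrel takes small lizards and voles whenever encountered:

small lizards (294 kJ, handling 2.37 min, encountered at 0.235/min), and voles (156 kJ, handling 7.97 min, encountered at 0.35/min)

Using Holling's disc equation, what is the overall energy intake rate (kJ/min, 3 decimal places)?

28.458 kJ/min

Energy encountered per unit search time: 0.235×294 + 0.35×156 = 123.7 kJ/min.
Handling time per unit search time: 0.235×2.37 + 0.35×7.97 = 3.346.
Rate = 123.7/(1 + 3.346) = 28.46 kJ/min.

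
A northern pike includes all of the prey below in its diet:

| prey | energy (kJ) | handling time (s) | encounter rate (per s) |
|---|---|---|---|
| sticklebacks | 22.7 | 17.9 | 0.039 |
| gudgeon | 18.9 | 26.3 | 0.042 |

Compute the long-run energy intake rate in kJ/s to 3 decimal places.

0.599 kJ/s

R = (0.039×22.7 + 0.042×18.9) / (1 + 0.039×17.9 + 0.042×26.3) = 1.679/2.803 = 0.5991 kJ/s.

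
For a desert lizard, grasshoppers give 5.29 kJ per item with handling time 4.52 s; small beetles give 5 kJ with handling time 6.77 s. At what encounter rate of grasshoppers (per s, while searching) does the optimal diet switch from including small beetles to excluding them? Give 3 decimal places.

At the threshold, the rate on grasshoppers alone equals the profitability of small beetles: λ·5.29/(1 + λ·4.52) = 5/6.77 = 0.7386.
Rearranging, λ(5.29 − 0.7386×4.52) = 0.7386, so λ = 0.7386/1.952 = 0.3784 per s.

0.378 per s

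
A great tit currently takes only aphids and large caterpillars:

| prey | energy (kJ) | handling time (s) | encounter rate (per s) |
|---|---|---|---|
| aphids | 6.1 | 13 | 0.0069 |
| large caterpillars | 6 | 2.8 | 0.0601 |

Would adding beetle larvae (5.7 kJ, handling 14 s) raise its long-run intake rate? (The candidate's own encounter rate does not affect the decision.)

Yes

Current rate: (0.0069×6.1 + 0.0601×6)/(1 + 0.0069×13 + 0.0601×2.8) = 0.3201 kJ/s.
Profitability of beetle larvae: 5.7/14 = 0.4071 kJ/s.
Since 0.4071 > R, including beetle larvae increases the long-run rate.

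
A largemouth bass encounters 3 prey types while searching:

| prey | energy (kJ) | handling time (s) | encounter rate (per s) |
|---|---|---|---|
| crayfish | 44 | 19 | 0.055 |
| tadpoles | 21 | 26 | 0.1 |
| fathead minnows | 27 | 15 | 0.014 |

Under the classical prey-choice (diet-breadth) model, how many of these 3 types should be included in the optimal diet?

Rank by E/h (kJ/s): crayfish 2.32, fathead minnows 1.8, tadpoles 0.808. Include each in turn until the next type's E/h falls below the running intake rate.
Rate on top 1: 1.183. fathead minnows: 1.8 > 1.183 → include.
Rate on top 2: 1.241. tadpoles: 0.808 < 1.241 → exclude; stop.
Optimal diet: crayfish, fathead minnows — 2 of 3 types.

2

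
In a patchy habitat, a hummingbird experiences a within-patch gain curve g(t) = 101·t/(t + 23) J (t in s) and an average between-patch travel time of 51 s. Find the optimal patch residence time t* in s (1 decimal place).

Maximise g(t)/(T+t): set derivative to zero → g'(t)(T+t) = g(t).
g'(t) = 101·23/(t + 23)². Setting 101·23/(t+23)² = 101t/[(t+23)(51+t)] gives 23(51+t) = t(t+23), so t² = 23×51 = 1173.
t* = √1173 = 34.25 s.

34.2 s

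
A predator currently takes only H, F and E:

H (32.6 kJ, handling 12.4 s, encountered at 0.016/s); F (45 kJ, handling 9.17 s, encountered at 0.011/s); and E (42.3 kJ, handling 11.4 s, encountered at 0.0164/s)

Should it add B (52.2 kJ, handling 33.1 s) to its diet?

Current rate: (0.016×32.6 + 0.011×45 + 0.0164×42.3)/(1 + 0.016×12.4 + 0.011×9.17 + 0.0164×11.4) = 1.151 kJ/s.
B: E/h = 52.2/33.1 = 1.577 kJ/s.
Since 1.577 > R, including B increases the long-run rate.

Yes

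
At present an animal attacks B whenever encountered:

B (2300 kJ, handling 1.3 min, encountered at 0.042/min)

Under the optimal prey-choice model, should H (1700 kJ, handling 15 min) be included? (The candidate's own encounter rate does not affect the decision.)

Yes

On B alone, R = ΣλE/(1+Σλh) = 96.6/1.055 = 91.6 kJ/min.
H: E/h = 1700/15 = 113.3 kJ/min.
Since 113.3 > R, including H increases the long-run rate.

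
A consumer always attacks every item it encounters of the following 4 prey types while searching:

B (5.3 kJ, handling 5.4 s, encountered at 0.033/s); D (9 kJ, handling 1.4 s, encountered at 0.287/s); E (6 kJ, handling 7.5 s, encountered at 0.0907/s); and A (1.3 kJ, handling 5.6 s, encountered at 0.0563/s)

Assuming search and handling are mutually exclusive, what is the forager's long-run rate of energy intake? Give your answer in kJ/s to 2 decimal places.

1.31 kJ/s

Energy encountered per unit search time: 0.033×5.3 + 0.287×9 + 0.0907×6 + 0.0563×1.3 = 3.375 kJ/s.
Handling time per unit search time: 0.033×5.4 + 0.287×1.4 + 0.0907×7.5 + 0.0563×5.6 = 1.576.
Rate = 3.375/(1 + 1.576) = 1.311 kJ/s.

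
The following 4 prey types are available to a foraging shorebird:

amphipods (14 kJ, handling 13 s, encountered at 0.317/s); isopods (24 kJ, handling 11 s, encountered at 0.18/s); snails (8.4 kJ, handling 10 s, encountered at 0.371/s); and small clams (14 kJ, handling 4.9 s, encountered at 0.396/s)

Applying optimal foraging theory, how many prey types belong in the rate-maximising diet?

Profitabilities (E/h, kJ/s): small clams 2.86, isopods 2.18, amphipods 1.08, snails 0.84. Add prey in this order while the next type's profitability exceeds the intake rate on those already taken.
Rate on top 1: 1.885. isopods: 2.18 > 1.885 → include.
Rate on top 2: 2.005. amphipods: 1.08 < 2.005 → exclude; stop.
Optimal diet: small clams, isopods — 2 of 4 types.

2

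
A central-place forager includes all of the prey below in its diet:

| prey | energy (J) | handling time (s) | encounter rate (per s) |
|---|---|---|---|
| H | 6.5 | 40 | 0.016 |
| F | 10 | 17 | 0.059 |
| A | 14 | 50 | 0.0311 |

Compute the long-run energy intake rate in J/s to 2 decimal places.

Energy encountered per unit search time: 0.016×6.5 + 0.059×10 + 0.0311×14 = 1.129 J/s.
Handling time per unit search time: 0.016×40 + 0.059×17 + 0.0311×50 = 3.198.
Rate = 1.129/(1 + 3.198) = 0.269 J/s.

0.27 J/s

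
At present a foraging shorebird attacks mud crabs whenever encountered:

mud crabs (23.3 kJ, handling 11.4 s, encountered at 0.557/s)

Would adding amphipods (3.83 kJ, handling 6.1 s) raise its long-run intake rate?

On mud crabs alone, R = ΣλE/(1+Σλh) = 12.98/7.35 = 1.766 kJ/s.
Profitability of amphipods: 3.83/6.1 = 0.6279 kJ/s.
0.6279 < 1.766, so adding amphipods would lower the average — exclude it.

No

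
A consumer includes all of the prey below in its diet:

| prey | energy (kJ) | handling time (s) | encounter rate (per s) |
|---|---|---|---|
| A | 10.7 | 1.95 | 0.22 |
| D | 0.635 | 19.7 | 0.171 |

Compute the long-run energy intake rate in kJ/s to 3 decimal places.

R = Σλ_iE_i / (1 + Σλ_ih_i)
Numerator: 0.22×10.7 + 0.171×0.635 = 2.463
Denominator: 1 + 0.22×1.95 + 0.171×19.7 = 4.798
R = 2.463/4.798 = 0.5133 kJ/s

0.513 kJ/s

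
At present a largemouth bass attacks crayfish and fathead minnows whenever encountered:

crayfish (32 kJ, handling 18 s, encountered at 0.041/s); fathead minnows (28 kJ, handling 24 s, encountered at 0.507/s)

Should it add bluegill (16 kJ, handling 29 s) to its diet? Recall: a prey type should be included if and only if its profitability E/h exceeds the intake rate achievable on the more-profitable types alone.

No

On crayfish and fathead minnows alone, R = ΣλE/(1+Σλh) = 15.51/13.91 = 1.115 kJ/s.
bluegill: E/h = 16/29 = 0.5517 kJ/s.
Since 0.5517 < R, time spent handling bluegill is better spent searching.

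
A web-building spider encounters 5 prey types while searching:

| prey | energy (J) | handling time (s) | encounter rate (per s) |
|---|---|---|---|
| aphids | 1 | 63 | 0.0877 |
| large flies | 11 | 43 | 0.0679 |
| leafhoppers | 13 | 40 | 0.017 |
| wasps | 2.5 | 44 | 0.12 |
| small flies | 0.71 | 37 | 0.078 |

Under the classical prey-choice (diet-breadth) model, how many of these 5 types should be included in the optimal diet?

Rank by E/h (J/s): leafhoppers 0.325, large flies 0.256, wasps 0.0568, small flies 0.0192, aphids 0.0159. Include each in turn until the next type's E/h falls below the running intake rate.
Rate on top 1: 0.1315. large flies: 0.256 > 0.1315 → include.
Rate on top 2: 0.2104. wasps: 0.0568 < 0.2104 → exclude; stop.
Optimal diet: leafhoppers, large flies — 2 of 5 types.

2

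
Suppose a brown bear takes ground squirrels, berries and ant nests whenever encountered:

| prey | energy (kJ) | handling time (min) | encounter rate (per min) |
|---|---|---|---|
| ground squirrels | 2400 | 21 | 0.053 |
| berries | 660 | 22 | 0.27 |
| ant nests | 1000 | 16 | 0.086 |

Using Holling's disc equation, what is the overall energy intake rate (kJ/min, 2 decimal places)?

41.51 kJ/min

R = Σλ_iE_i / (1 + Σλ_ih_i)
Numerator: 0.053×2400 + 0.27×660 + 0.086×1000 = 391.4
Denominator: 1 + 0.053×21 + 0.27×22 + 0.086×16 = 9.429
R = 391.4/9.429 = 41.51 kJ/min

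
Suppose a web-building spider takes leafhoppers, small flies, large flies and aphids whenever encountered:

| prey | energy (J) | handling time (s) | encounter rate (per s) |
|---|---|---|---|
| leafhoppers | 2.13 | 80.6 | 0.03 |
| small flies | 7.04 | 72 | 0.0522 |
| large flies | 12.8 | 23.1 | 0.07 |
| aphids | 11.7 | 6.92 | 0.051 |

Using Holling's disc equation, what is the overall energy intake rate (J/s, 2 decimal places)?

Energy encountered per unit search time: 0.03×2.13 + 0.0522×7.04 + 0.07×12.8 + 0.051×11.7 = 1.924 J/s.
Handling time per unit search time: 0.03×80.6 + 0.0522×72 + 0.07×23.1 + 0.051×6.92 = 8.146.
Rate = 1.924/(1 + 8.146) = 0.2104 J/s.

0.21 J/s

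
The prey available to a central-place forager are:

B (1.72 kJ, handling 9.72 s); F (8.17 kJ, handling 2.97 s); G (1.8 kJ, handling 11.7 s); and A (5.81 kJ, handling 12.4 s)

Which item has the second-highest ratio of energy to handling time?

Profitability E/h (kJ/s): B = 1.72/9.72 = 0.177, F = 8.17/2.97 = 2.75, G = 1.8/11.7 = 0.154, A = 5.81/12.4 = 0.469.
Ranked: F > A > B > G.

A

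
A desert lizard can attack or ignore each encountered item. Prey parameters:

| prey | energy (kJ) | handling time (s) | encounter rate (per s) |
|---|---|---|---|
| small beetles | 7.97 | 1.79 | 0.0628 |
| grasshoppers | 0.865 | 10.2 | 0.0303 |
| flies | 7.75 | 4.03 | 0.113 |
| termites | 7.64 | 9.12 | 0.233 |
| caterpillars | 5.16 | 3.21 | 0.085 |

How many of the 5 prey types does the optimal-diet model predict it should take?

E/h in descending order: small beetles 4.45, flies 1.92, caterpillars 1.61, termites 0.838, grasshoppers 0.0848 kJ/s. The optimal diet is the largest prefix of this list for which every included type satisfies E_i/h_i > R on the types above it.
Rate on top 1: 0.4499. flies: 1.92 > 0.4499 → include.
Rate on top 2: 0.8778. caterpillars: 1.61 > 0.8778 → include.
Rate on top 3: 0.986. termites: 0.838 < 0.986 → exclude; stop.
Optimal diet: small beetles, flies, caterpillars — 3 of 5 types.

3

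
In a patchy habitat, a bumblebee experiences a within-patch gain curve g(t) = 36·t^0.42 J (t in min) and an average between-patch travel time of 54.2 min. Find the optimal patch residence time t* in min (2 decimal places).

Optimal t* satisfies g'(t*) = g(t*)/(T + t*).
g'(t) = 0.42·36·t^-0.58. Setting 0.42·36·t^-0.58 = 36·t^0.42/(54.2+t) gives 0.42(54.2+t) = t, so 0.58·t = 0.42×54.2.
t* = 0.42×54.2/0.58 = 39.25 min.

39.25 min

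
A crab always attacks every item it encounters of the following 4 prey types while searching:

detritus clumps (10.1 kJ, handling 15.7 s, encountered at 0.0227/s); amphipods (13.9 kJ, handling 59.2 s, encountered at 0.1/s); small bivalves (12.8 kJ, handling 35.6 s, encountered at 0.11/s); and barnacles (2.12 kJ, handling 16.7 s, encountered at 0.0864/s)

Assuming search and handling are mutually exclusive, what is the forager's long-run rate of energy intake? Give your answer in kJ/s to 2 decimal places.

R = (0.0227×10.1 + 0.1×13.9 + 0.11×12.8 + 0.0864×2.12) / (1 + 0.0227×15.7 + 0.1×59.2 + 0.11×35.6 + 0.0864×16.7) = 3.21/12.64 = 0.2541 kJ/s.

0.25 kJ/s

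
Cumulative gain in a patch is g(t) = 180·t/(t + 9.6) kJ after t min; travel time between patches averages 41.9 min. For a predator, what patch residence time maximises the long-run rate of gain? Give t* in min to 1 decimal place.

Optimal t* satisfies g'(t*) = g(t*)/(T + t*).
g'(t) = 180·9.6/(t + 9.6)². Setting 180·9.6/(t+9.6)² = 180t/[(t+9.6)(41.9+t)] gives 9.6(41.9+t) = t(t+9.6), so t² = 9.6×41.9 = 402.2.
t* = √402.2 = 20.06 min.

20.1 min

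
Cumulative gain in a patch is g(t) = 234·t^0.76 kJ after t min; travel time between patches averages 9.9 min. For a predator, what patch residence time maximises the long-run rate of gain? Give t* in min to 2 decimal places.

Maximise g(t)/(T+t): set derivative to zero → g'(t)(T+t) = g(t).
g'(t) = 0.76·234·t^-0.24. Setting 0.76·234·t^-0.24 = 234·t^0.76/(9.9+t) gives 0.76(9.9+t) = t, so 0.24·t = 0.76×9.9.
t* = 0.76×9.9/0.24 = 31.35 min.

31.35 min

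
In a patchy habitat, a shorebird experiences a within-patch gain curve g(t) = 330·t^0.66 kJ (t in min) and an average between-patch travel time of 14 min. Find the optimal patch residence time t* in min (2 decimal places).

27.18 min

By the marginal value theorem, leave when the instantaneous gain rate g'(t) equals the habitat-wide average g(t)/(T + t).
g'(t) = 0.66·330·t^-0.34. Setting 0.66·330·t^-0.34 = 330·t^0.66/(14+t) gives 0.66(14+t) = t, so 0.34·t = 0.66×14.
t* = 0.66×14/0.34 = 27.18 min.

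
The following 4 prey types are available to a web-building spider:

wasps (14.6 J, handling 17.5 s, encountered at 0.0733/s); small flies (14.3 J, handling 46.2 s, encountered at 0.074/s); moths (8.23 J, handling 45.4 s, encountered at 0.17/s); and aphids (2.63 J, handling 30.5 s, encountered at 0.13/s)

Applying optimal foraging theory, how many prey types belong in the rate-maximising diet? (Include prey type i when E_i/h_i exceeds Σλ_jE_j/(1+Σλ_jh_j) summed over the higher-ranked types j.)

1

Rank by E/h (J/s): wasps 0.834, small flies 0.31, moths 0.181, aphids 0.0862. Include each in turn until the next type's E/h falls below the running intake rate.
Rate on top 1: 0.4688. small flies: 0.31 < 0.4688 → exclude; stop.
Optimal diet: wasps — 1 of 4 types.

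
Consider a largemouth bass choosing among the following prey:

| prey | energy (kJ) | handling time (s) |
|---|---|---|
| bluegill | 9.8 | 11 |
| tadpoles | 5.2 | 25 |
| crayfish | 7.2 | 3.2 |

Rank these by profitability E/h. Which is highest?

In descending order of E/h:
crayfish: 7.2/3.2 = 2.25 kJ/s
bluegill: 9.8/11 = 0.891 kJ/s
tadpoles: 5.2/25 = 0.208 kJ/s

crayfish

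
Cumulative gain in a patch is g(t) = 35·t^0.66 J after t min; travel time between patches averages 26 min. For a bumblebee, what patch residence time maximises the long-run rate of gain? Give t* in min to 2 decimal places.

Maximise g(t)/(T+t): set derivative to zero → g'(t)(T+t) = g(t).
g'(t) = 0.66·35·t^-0.34. Setting 0.66·35·t^-0.34 = 35·t^0.66/(26+t) gives 0.66(26+t) = t, so 0.34·t = 0.66×26.
t* = 0.66×26/0.34 = 50.47 min.

50.47 min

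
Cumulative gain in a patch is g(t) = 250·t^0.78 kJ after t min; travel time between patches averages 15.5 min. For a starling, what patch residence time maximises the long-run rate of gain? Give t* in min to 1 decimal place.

55.0 min

By the marginal value theorem, leave when the instantaneous gain rate g'(t) equals the habitat-wide average g(t)/(T + t).
g'(t) = 0.78·250·t^-0.22. Setting 0.78·250·t^-0.22 = 250·t^0.78/(15.5+t) gives 0.78(15.5+t) = t, so 0.22·t = 0.78×15.5.
t* = 0.78×15.5/0.22 = 54.95 min.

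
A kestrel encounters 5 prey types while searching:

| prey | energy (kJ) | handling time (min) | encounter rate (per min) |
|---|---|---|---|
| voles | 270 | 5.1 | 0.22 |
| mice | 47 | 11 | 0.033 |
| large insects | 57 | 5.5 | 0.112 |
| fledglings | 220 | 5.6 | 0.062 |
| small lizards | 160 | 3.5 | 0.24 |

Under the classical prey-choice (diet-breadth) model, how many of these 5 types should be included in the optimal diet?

Rank by E/h (kJ/min): voles 52.9, small lizards 45.7, fledglings 39.3, large insects 10.4, mice 4.27. Include each in turn until the next type's E/h falls below the running intake rate.
Rate on top 1: 27.99. small lizards: 45.7 > 27.99 → include.
Rate on top 2: 33.02. fledglings: 39.3 > 33.02 → include.
Rate on top 3: 33.68. large insects: 10.4 < 33.68 → exclude; stop.
Optimal diet: voles, small lizards, fledglings — 3 of 5 types.

3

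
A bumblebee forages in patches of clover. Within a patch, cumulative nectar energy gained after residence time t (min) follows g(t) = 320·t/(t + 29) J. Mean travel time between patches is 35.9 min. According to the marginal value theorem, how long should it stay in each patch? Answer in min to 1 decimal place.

32.3 min

Maximise g(t)/(T+t): set derivative to zero → g'(t)(T+t) = g(t).
g'(t) = 320·29/(t + 29)². Setting 320·29/(t+29)² = 320t/[(t+29)(35.9+t)] gives 29(35.9+t) = t(t+29), so t² = 29×35.9 = 1041.
t* = √1041 = 32.27 min.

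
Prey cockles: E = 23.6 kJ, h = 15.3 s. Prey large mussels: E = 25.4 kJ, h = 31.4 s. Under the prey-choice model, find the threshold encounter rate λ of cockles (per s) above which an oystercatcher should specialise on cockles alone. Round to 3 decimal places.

0.072 per s

The zero-one rule: include large mussels iff E₂/h₂ > λE₁/(1+λh₁). Equality gives the switch point.
λE₁h₂ = E₂ + λE₂h₁ ⇒ λ = E₂/(E₁h₂ − E₂h₁) = 25.4/(741 − 388.6) = 0.07207 per s.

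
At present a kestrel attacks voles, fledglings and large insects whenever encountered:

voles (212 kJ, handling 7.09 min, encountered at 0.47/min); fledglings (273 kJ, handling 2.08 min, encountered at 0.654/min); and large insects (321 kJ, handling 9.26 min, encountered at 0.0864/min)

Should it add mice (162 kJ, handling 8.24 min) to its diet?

Current rate: (0.47×212 + 0.654×273 + 0.0864×321)/(1 + 0.47×7.09 + 0.654×2.08 + 0.0864×9.26) = 47.12 kJ/min.
Profitability of mice: 162/8.24 = 19.66 kJ/min.
19.66 < 47.12, so adding mice would lower the average — exclude it.

No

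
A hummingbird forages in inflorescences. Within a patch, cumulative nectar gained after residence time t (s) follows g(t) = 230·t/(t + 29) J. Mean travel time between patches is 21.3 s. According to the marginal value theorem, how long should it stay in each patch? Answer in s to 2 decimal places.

Optimal t* satisfies g'(t*) = g(t*)/(T + t*).
g'(t) = 230·29/(t + 29)². Setting 230·29/(t+29)² = 230t/[(t+29)(21.3+t)] gives 29(21.3+t) = t(t+29), so t² = 29×21.3 = 617.7.
t* = √617.7 = 24.85 s.

24.85 s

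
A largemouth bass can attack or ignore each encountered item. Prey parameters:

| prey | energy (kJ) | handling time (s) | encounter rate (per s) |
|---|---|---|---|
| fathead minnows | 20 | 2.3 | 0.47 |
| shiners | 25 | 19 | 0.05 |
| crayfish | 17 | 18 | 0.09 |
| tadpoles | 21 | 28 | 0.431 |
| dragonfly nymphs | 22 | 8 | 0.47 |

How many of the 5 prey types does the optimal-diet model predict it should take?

Profitabilities (E/h, kJ/s): fathead minnows 8.7, dragonfly nymphs 2.75, shiners 1.32, crayfish 0.944, tadpoles 0.75. Add prey in this order while the next type's profitability exceeds the intake rate on those already taken.
Rate on top 1: 4.517. dragonfly nymphs: 2.75 < 4.517 → exclude; stop.
Optimal diet: fathead minnows — 1 of 5 types.

1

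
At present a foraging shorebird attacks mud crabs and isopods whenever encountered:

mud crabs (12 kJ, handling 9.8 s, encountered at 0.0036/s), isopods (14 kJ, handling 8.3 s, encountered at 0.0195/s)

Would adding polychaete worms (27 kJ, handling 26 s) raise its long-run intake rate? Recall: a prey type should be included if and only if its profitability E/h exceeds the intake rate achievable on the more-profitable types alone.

Yes

Current rate: (0.0036×12 + 0.0195×14)/(1 + 0.0036×9.8 + 0.0195×8.3) = 0.2641 kJ/s.
Profitability of polychaete worms: 27/26 = 1.038 kJ/s.
1.038 > 0.2641, so adding polychaete worms raises the average — include it.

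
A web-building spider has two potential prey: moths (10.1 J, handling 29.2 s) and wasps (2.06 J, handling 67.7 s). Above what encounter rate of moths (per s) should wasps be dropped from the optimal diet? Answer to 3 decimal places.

At the threshold, the rate on moths alone equals the profitability of wasps: λ·10.1/(1 + λ·29.2) = 2.06/67.7 = 0.03043.
Rearranging, λ(10.1 − 0.03043×29.2) = 0.03043, so λ = 0.03043/9.211 = 0.003303 per s.

0.003 per s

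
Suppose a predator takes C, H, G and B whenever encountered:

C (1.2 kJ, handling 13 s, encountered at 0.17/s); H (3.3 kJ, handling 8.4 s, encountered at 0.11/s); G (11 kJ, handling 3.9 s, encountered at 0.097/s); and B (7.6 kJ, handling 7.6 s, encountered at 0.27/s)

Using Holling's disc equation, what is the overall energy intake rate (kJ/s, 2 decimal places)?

R = Σλ_iE_i / (1 + Σλ_ih_i)
Numerator: 0.17×1.2 + 0.11×3.3 + 0.097×11 + 0.27×7.6 = 3.686
Denominator: 1 + 0.17×13 + 0.11×8.4 + 0.097×3.9 + 0.27×7.6 = 6.564
R = 3.686/6.564 = 0.5615 kJ/s

0.56 kJ/s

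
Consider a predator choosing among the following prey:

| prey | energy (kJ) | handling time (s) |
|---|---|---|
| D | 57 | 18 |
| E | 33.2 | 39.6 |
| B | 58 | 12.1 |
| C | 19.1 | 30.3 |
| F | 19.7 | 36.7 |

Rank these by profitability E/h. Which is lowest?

F

In descending order of E/h:
B: 58/12.1 = 4.79 kJ/s
D: 57/18 = 3.17 kJ/s
E: 33.2/39.6 = 0.838 kJ/s
C: 19.1/30.3 = 0.63 kJ/s
F: 19.7/36.7 = 0.537 kJ/s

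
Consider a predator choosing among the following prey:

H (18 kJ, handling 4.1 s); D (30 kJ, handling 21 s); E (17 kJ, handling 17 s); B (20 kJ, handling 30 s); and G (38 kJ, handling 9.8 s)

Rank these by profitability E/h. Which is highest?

H

In descending order of E/h:
H: 18/4.1 = 4.39 kJ/s
G: 38/9.8 = 3.88 kJ/s
D: 30/21 = 1.43 kJ/s
E: 17/17 = 1 kJ/s
B: 20/30 = 0.667 kJ/s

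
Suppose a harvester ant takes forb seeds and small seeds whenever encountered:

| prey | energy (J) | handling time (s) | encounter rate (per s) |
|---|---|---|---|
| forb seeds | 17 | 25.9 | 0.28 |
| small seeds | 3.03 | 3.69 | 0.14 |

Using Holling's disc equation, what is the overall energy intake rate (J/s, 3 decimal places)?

0.591 J/s

R = (0.28×17 + 0.14×3.03) / (1 + 0.28×25.9 + 0.14×3.69) = 5.184/8.769 = 0.5912 J/s.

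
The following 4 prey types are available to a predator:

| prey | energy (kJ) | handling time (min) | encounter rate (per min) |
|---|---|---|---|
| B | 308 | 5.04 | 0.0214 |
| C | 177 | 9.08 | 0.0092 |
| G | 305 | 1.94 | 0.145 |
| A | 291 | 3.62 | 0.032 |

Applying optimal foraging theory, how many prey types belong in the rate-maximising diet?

3

Profitabilities (E/h, kJ/min): G 157, A 80.4, B 61.1, C 19.5. Add prey in this order while the next type's profitability exceeds the intake rate on those already taken.
Rate on top 1: 34.52. A: 80.4 > 34.52 → include.
Rate on top 2: 38.32. B: 61.1 > 38.32 → include.
Rate on top 3: 39.95. C: 19.5 < 39.95 → exclude; stop.
Optimal diet: G, A, B — 3 of 4 types.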